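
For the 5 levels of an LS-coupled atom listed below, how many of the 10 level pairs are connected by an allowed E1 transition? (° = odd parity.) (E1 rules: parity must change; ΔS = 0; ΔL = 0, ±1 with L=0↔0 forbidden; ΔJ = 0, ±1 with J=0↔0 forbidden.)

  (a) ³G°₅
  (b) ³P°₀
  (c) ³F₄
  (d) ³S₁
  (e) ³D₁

3

(a)–(b): forbidden (parity, ΔL, ΔJ).
(a)–(c): allowed.
(a)–(d): forbidden (ΔL, ΔJ).
(a)–(e): forbidden (ΔL, ΔJ).
(b)–(c): forbidden (ΔL, ΔJ).
(b)–(d): allowed.
(b)–(e): allowed.
(c)–(d): forbidden (parity, ΔL, ΔJ).
(c)–(e): forbidden (parity, ΔJ).
(d)–(e): forbidden (parity, ΔL).
Allowed pairs: 3 of 10.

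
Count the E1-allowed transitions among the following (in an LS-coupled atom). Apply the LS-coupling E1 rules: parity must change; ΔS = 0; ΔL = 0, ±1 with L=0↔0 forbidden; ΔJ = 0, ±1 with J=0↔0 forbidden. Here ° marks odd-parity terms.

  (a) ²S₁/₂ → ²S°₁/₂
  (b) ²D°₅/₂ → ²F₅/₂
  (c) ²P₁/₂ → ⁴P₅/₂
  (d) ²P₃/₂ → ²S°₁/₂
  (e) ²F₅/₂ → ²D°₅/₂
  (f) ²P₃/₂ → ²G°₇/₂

3

(a) forbidden (ΔL fails)
(b) allowed
(c) forbidden (parity, ΔS, ΔJ fail)
(d) allowed
(e) allowed
(f) forbidden (ΔL, ΔJ fail)
Total allowed: 3 of 6.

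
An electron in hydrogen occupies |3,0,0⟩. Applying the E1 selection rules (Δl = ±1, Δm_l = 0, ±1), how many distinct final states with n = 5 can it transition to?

3

E1 requires Δl = ±1, so l_f ∈ {-1, 1}; with 0 ≤ l_f ≤ n_f−1 = 4, the allowed l_f values are {1}.
For l_f = 1: m_f ∈ {m_i−1, m_i, m_i+1} ∩ [−1, 1] = {-1, 0, 1} → 3 states.
Total: 3.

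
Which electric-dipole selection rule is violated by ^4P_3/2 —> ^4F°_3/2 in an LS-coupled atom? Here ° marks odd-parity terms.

Reading off the term symbols: S 3/2→3/2, L 1→3, J 3/2→3/2, parity even→odd.
Parity must change: even → odd — ✓.
ΔS = 0: S: 3/2 → 3/2 — ✓.
ΔL = 0, ±1 (not L=0↔0): L: 1 → 3, ΔL = +2 — ✗.
ΔJ = 0, ±1 (not J=0↔0): J: 3/2 → 3/2, ΔJ = +0 — ✓.

the ΔL = 0, ±1 rule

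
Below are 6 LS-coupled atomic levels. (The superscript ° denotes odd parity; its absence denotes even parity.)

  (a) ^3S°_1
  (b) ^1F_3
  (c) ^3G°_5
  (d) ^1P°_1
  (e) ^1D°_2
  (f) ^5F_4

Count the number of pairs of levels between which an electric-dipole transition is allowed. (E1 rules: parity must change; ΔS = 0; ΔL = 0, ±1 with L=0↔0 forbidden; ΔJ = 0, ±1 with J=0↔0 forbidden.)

1

(a)–(b): forbidden (ΔS, ΔL, ΔJ).
(a)–(c): forbidden (parity, ΔL, ΔJ).
(a)–(d): forbidden (parity, ΔS).
(a)–(e): forbidden (parity, ΔS, ΔL).
(a)–(f): forbidden (ΔS, ΔL, ΔJ).
(b)–(c): forbidden (ΔS, ΔJ).
(b)–(d): forbidden (ΔL, ΔJ).
(b)–(e): allowed.
(b)–(f): forbidden (parity, ΔS).
(c)–(d): forbidden (parity, ΔS, ΔL, ΔJ).
(c)–(e): forbidden (parity, ΔS, ΔL, ΔJ).
(c)–(f): forbidden (ΔS).
(d)–(e): forbidden (parity).
(d)–(f): forbidden (ΔS, ΔL, ΔJ).
(e)–(f): forbidden (ΔS, ΔJ).
Allowed pairs: 1 of 15.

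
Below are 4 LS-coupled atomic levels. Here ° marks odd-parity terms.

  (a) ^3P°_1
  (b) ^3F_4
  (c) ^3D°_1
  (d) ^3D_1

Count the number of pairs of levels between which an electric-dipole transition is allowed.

(a)–(b): forbidden (ΔL, ΔJ).
(a)–(c): forbidden (parity).
(a)–(d): allowed.
(b)–(c): forbidden (ΔJ).
(b)–(d): forbidden (parity, ΔJ).
(c)–(d): allowed.
Allowed pairs: 2 of 6.

2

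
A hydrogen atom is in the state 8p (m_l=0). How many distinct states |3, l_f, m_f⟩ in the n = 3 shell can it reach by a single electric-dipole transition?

4

E1 requires Δl = ±1, so l_f ∈ {0, 2}; with 0 ≤ l_f ≤ n_f−1 = 2, the allowed l_f values are {0, 2}.
For l_f = 0: m_f ∈ {m_i−1, m_i, m_i+1} ∩ [−0, 0] = {0} → 1 state.
For l_f = 2: m_f ∈ {m_i−1, m_i, m_i+1} ∩ [−2, 2] = {-1, 0, 1} → 3 states.
Total: 4.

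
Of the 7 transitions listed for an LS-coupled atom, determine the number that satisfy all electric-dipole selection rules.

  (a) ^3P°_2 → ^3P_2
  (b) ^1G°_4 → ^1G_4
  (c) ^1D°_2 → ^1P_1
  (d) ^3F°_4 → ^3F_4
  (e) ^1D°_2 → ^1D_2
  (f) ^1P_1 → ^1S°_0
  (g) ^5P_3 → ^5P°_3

7

(a) allowed
(b) allowed
(c) allowed
(d) allowed
(e) allowed
(f) allowed
(g) allowed
Total allowed: 7 of 7.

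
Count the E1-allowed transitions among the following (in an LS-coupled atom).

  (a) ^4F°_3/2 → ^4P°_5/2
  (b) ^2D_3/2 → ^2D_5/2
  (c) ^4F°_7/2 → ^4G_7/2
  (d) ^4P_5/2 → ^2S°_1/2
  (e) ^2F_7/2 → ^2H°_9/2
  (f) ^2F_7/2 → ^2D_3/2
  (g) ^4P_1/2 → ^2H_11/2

(a) forbidden (parity, ΔL fail)
(b) forbidden (parity fails)
(c) allowed
(d) forbidden (ΔS, ΔJ fail)
(e) forbidden (ΔL fails)
(f) forbidden (parity, ΔJ fail)
(g) forbidden (parity, ΔS, ΔL, ΔJ fail)
Total allowed: 1 of 7.

1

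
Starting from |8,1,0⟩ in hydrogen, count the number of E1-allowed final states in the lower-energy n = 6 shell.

4

E1 requires Δl = ±1, so l_f ∈ {0, 2}; with 0 ≤ l_f ≤ n_f−1 = 5, the allowed l_f values are {0, 2}.
For l_f = 0: m_f ∈ {m_i−1, m_i, m_i+1} ∩ [−0, 0] = {0} → 1 state.
For l_f = 2: m_f ∈ {m_i−1, m_i, m_i+1} ∩ [−2, 2] = {-1, 0, 1} → 3 states.
Total: 4.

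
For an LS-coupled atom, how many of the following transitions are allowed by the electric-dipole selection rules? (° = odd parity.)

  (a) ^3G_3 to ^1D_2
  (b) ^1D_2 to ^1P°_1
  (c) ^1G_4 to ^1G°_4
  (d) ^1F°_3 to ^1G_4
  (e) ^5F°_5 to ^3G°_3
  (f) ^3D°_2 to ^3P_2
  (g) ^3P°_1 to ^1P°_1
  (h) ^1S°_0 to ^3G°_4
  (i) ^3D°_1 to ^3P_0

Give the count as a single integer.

5

(a) forbidden (parity, ΔS, ΔL fail)
(b) allowed
(c) allowed
(d) allowed
(e) forbidden (parity, ΔS, ΔJ fail)
(f) allowed
(g) forbidden (parity, ΔS fail)
(h) forbidden (parity, ΔS, ΔL, ΔJ fail)
(i) allowed
Total allowed: 5 of 9.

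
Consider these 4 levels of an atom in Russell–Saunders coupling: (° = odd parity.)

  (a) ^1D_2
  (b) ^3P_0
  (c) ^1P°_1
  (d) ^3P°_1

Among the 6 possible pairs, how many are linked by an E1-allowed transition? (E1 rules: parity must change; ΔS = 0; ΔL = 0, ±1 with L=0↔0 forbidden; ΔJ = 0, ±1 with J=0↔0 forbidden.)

2

(a)–(b): forbidden (parity, ΔS, ΔJ).
(a)–(c): allowed.
(a)–(d): forbidden (ΔS).
(b)–(c): forbidden (ΔS).
(b)–(d): allowed.
(c)–(d): forbidden (parity, ΔS).
Allowed pairs: 2 of 6.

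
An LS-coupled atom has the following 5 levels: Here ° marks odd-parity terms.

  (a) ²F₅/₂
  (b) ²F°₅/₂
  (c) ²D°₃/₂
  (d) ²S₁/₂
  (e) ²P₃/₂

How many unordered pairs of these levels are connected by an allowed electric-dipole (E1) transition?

3

(a)–(b): allowed.
(a)–(c): allowed.
(a)–(d): forbidden (parity, ΔL, ΔJ).
(a)–(e): forbidden (parity, ΔL).
(b)–(c): forbidden (parity).
(b)–(d): forbidden (ΔL, ΔJ).
(b)–(e): forbidden (ΔL).
(c)–(d): forbidden (ΔL).
(c)–(e): allowed.
(d)–(e): forbidden (parity).
Allowed pairs: 3 of 10.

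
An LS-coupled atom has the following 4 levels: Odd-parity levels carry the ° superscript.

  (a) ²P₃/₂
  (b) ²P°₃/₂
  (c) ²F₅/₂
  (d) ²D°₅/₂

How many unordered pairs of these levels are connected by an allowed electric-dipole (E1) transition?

3

(a)–(b): allowed.
(a)–(c): forbidden (parity, ΔL).
(a)–(d): allowed.
(b)–(c): forbidden (ΔL).
(b)–(d): forbidden (parity).
(c)–(d): allowed.
Allowed pairs: 3 of 6.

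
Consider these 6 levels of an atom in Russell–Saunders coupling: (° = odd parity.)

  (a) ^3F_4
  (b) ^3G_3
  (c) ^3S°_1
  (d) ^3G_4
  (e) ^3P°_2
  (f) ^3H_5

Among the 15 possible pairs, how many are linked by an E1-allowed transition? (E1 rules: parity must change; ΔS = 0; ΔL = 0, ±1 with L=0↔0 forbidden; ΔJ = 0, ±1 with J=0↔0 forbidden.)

(a)–(b): forbidden (parity).
(a)–(c): forbidden (ΔL, ΔJ).
(a)–(d): forbidden (parity).
(a)–(e): forbidden (ΔL, ΔJ).
(a)–(f): forbidden (parity, ΔL).
(b)–(c): forbidden (ΔL, ΔJ).
(b)–(d): forbidden (parity).
(b)–(e): forbidden (ΔL).
(b)–(f): forbidden (parity, ΔJ).
(c)–(d): forbidden (ΔL, ΔJ).
(c)–(e): forbidden (parity).
(c)–(f): forbidden (ΔL, ΔJ).
(d)–(e): forbidden (ΔL, ΔJ).
(d)–(f): forbidden (parity).
(e)–(f): forbidden (ΔL, ΔJ).
Allowed pairs: 0 of 15.

0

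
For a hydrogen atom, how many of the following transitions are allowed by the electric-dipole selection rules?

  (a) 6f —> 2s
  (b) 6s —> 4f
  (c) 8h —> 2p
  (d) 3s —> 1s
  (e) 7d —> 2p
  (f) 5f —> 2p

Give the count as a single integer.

1

(a) forbidden — Δl = -3 (E1 requires Δl = ±1)
(b) forbidden — Δl = +3 (E1 requires Δl = ±1)
(c) forbidden — Δl = -4 (E1 requires Δl = ±1)
(d) forbidden — Δl = +0 (E1 requires Δl = ±1)
(e) allowed
(f) forbidden — Δl = -2 (E1 requires Δl = ±1)
Total allowed: 1 of 6.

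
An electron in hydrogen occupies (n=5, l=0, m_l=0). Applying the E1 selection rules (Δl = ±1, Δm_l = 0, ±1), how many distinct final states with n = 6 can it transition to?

3

E1 requires Δl = ±1, so l_f ∈ {-1, 1}; with 0 ≤ l_f ≤ n_f−1 = 5, the allowed l_f values are {1}.
For l_f = 1: m_f ∈ {m_i−1, m_i, m_i+1} ∩ [−1, 1] = {-1, 0, 1} → 3 states.
Total: 3.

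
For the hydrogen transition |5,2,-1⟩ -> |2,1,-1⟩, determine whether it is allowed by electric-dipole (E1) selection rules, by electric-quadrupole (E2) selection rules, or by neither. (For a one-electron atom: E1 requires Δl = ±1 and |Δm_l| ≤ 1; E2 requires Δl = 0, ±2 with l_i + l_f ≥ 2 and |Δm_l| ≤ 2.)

Δl = 1 − 2 = -1; l_i + l_f = 3.
Δm_l = +0.
E1 (Δl = ±1, |Δm_l| ≤ 1): satisfied.
E2 (Δl = 0,±2, l_i+l_f ≥ 2, |Δm_l| ≤ 2): not satisfied.

E1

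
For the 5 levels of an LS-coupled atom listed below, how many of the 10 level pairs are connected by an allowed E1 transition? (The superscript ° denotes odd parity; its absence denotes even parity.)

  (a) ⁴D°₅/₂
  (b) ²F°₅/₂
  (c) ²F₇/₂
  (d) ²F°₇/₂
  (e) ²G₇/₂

(a)–(b): forbidden (parity, ΔS).
(a)–(c): forbidden (ΔS).
(a)–(d): forbidden (parity, ΔS).
(a)–(e): forbidden (ΔS, ΔL).
(b)–(c): allowed.
(b)–(d): forbidden (parity).
(b)–(e): allowed.
(c)–(d): allowed.
(c)–(e): forbidden (parity).
(d)–(e): allowed.
Allowed pairs: 4 of 10.

4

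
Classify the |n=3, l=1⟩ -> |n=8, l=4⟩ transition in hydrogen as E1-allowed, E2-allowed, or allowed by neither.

Δl = 4 − 1 = +3; l_i + l_f = 5.
E1 (Δl = ±1): not satisfied.
E2 (Δl = 0,±2, l_i+l_f ≥ 2): not satisfied.

neither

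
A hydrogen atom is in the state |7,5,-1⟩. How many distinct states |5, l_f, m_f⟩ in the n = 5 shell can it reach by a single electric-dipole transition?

3

E1 requires Δl = ±1, so l_f ∈ {4, 6}; with 0 ≤ l_f ≤ n_f−1 = 4, the allowed l_f values are {4}.
For l_f = 4: m_f ∈ {m_i−1, m_i, m_i+1} ∩ [−4, 4] = {-2, -1, 0} → 3 states.
Total: 3.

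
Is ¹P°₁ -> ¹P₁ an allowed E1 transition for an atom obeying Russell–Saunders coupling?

allowed

Initial level: S=0, L=1, J=1, parity odd. Final level: S=0, L=1, J=1, parity even.
Parity must change: odd → even — ok.
ΔS = 0: S: 0 → 0 — ok.
ΔL = 0, ±1 (not L=0↔0): L: 1 → 1, ΔL = +0 — ok.
ΔJ = 0, ±1 (not J=0↔0): J: 1 → 1, ΔJ = +0 — ok.
All four E1 rules are satisfied.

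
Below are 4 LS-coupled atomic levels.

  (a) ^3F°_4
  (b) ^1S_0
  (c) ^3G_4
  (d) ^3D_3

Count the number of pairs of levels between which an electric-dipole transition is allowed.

(a)–(b): forbidden (ΔS, ΔL, ΔJ).
(a)–(c): allowed.
(a)–(d): allowed.
(b)–(c): forbidden (parity, ΔS, ΔL, ΔJ).
(b)–(d): forbidden (parity, ΔS, ΔL, ΔJ).
(c)–(d): forbidden (parity, ΔL).
Allowed pairs: 2 of 6.

2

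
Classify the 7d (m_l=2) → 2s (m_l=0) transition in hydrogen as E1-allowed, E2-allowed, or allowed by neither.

Δl = 0 − 2 = -2; l_i + l_f = 2.
Δm_l = -2.
E1 (Δl = ±1, |Δm_l| ≤ 1): not satisfied.
E2 (Δl = 0,±2, l_i+l_f ≥ 2, |Δm_l| ≤ 2): satisfied.

E2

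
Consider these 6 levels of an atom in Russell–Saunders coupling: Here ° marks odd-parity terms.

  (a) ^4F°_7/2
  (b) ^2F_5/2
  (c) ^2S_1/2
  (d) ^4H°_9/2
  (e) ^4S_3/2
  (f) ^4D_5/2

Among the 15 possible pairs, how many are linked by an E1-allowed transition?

1

(a)–(b): forbidden (ΔS).
(a)–(c): forbidden (ΔS, ΔL, ΔJ).
(a)–(d): forbidden (parity, ΔL).
(a)–(e): forbidden (ΔL, ΔJ).
(a)–(f): allowed.
(b)–(c): forbidden (parity, ΔL, ΔJ).
(b)–(d): forbidden (ΔS, ΔL, ΔJ).
(b)–(e): forbidden (parity, ΔS, ΔL).
(b)–(f): forbidden (parity, ΔS).
(c)–(d): forbidden (ΔS, ΔL, ΔJ).
(c)–(e): forbidden (parity, ΔS, ΔL).
(c)–(f): forbidden (parity, ΔS, ΔL, ΔJ).
(d)–(e): forbidden (ΔL, ΔJ).
(d)–(f): forbidden (ΔL, ΔJ).
(e)–(f): forbidden (parity, ΔL).
Allowed pairs: 1 of 15.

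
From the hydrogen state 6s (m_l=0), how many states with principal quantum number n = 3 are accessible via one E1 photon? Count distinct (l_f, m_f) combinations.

3

E1 requires Δl = ±1, so l_f ∈ {-1, 1}; with 0 ≤ l_f ≤ n_f−1 = 2, the allowed l_f values are {1}.
For l_f = 1: m_f ∈ {m_i−1, m_i, m_i+1} ∩ [−1, 1] = {-1, 0, 1} → 3 states.
Total: 3.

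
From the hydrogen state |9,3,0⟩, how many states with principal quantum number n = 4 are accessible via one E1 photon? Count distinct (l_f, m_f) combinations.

3

E1 requires Δl = ±1, so l_f ∈ {2, 4}; with 0 ≤ l_f ≤ n_f−1 = 3, the allowed l_f values are {2}.
For l_f = 2: m_f ∈ {m_i−1, m_i, m_i+1} ∩ [−2, 2] = {-1, 0, 1} → 3 states.
Total: 3.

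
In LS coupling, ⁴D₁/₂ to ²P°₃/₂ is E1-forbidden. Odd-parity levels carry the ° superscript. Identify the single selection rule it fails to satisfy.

Reading off the term symbols: S 3/2→1/2, L 2→1, J 1/2→3/2, parity even→odd.
Parity must change: even → odd — ok.
ΔS = 0: S: 3/2 → 1/2 — fails.
ΔL = 0, ±1 (not L=0↔0): L: 2 → 1, ΔL = -1 — ok.
ΔJ = 0, ±1 (not J=0↔0): J: 1/2 → 3/2, ΔJ = +1 — ok.

the ΔS = 0 rule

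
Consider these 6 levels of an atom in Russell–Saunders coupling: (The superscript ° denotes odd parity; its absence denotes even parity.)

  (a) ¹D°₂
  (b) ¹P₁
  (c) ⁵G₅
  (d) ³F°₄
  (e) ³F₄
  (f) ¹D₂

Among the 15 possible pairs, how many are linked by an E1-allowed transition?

(a)–(b): allowed.
(a)–(c): forbidden (ΔS, ΔL, ΔJ).
(a)–(d): forbidden (parity, ΔS, ΔJ).
(a)–(e): forbidden (ΔS, ΔJ).
(a)–(f): allowed.
(b)–(c): forbidden (parity, ΔS, ΔL, ΔJ).
(b)–(d): forbidden (ΔS, ΔL, ΔJ).
(b)–(e): forbidden (parity, ΔS, ΔL, ΔJ).
(b)–(f): forbidden (parity).
(c)–(d): forbidden (ΔS).
(c)–(e): forbidden (parity, ΔS).
(c)–(f): forbidden (parity, ΔS, ΔL, ΔJ).
(d)–(e): allowed.
(d)–(f): forbidden (ΔS, ΔJ).
(e)–(f): forbidden (parity, ΔS, ΔJ).
Allowed pairs: 3 of 15.

3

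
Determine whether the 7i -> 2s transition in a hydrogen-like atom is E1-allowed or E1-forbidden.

forbidden

Initial l = 6, final l = 0, so Δl = -6. E1 requires Δl = ±1: fails.
The transition is electric-dipole forbidden.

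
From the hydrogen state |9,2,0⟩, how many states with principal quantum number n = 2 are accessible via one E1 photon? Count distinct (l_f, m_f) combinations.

E1 requires Δl = ±1, so l_f ∈ {1, 3}; with 0 ≤ l_f ≤ n_f−1 = 1, the allowed l_f values are {1}.
For l_f = 1: m_f ∈ {m_i−1, m_i, m_i+1} ∩ [−1, 1] = {-1, 0, 1} → 3 states.
Total: 3.

3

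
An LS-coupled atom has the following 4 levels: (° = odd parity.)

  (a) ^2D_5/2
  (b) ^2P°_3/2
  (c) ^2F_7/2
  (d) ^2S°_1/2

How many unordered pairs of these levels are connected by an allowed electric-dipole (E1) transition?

(a)–(b): allowed.
(a)–(c): forbidden (parity).
(a)–(d): forbidden (ΔL, ΔJ).
(b)–(c): forbidden (ΔL, ΔJ).
(b)–(d): forbidden (parity).
(c)–(d): forbidden (ΔL, ΔJ).
Allowed pairs: 1 of 6.

1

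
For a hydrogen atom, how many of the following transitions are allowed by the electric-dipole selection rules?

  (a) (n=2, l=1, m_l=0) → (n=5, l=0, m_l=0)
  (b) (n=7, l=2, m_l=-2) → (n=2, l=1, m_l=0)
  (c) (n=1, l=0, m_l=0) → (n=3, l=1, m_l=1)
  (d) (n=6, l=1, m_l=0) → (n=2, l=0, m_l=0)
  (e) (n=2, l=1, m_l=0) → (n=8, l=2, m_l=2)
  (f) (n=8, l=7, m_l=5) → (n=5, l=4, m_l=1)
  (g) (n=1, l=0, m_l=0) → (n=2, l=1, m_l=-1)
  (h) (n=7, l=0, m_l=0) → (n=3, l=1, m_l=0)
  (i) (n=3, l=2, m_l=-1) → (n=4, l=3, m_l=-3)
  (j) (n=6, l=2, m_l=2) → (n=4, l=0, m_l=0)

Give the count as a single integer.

(a) allowed
(b) forbidden — Δm_l = +2 (E1 requires Δm_l = 0, ±1)
(c) allowed
(d) allowed
(e) forbidden — Δm_l = +2 (E1 requires Δm_l = 0, ±1)
(f) forbidden — Δl = -3 (E1 requires Δl = ±1); Δm_l = -4 (E1 requires Δm_l = 0, ±1)
(g) allowed
(h) allowed
(i) forbidden — Δm_l = -2 (E1 requires Δm_l = 0, ±1)
(j) forbidden — Δl = -2 (E1 requires Δl = ±1); Δm_l = -2 (E1 requires Δm_l = 0, ±1)
Total allowed: 5 of 10.

5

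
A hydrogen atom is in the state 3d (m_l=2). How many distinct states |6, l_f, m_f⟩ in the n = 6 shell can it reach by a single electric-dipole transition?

4

E1 requires Δl = ±1, so l_f ∈ {1, 3}; with 0 ≤ l_f ≤ n_f−1 = 5, the allowed l_f values are {1, 3}.
For l_f = 1: m_f ∈ {m_i−1, m_i, m_i+1} ∩ [−1, 1] = {1} → 1 state.
For l_f = 3: m_f ∈ {m_i−1, m_i, m_i+1} ∩ [−3, 3] = {1, 2, 3} → 3 states.
Total: 4.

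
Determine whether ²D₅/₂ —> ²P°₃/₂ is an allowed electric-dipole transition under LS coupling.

allowed

ΔJ = 0, ±1 (not J=0↔0): J: 5/2 → 3/2, ΔJ = -1 — ok.
ΔS = 0: S: 1/2 → 1/2 — ok.
Parity must change: even → odd — ok.
ΔL = 0, ±1 (not L=0↔0): L: 2 → 1, ΔL = -1 — ok.
All four E1 rules are satisfied.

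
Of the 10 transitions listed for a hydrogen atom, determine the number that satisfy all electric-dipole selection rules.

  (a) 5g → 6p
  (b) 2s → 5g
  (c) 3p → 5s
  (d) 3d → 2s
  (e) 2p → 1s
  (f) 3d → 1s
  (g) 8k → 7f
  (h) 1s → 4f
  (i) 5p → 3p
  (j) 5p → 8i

2

(a) forbidden — Δl = -3 (E1 requires Δl = ±1)
(b) forbidden — Δl = +4 (E1 requires Δl = ±1)
(c) allowed
(d) forbidden — Δl = -2 (E1 requires Δl = ±1)
(e) allowed
(f) forbidden — Δl = -2 (E1 requires Δl = ±1)
(g) forbidden — Δl = -4 (E1 requires Δl = ±1)
(h) forbidden — Δl = +3 (E1 requires Δl = ±1)
(i) forbidden — Δl = +0 (E1 requires Δl = ±1)
(j) forbidden — Δl = +5 (E1 requires Δl = ±1)
Total allowed: 2 of 10.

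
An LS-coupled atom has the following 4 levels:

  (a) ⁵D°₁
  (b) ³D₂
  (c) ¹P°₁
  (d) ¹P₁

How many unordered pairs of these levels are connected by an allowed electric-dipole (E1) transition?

1

(a)–(b): forbidden (ΔS).
(a)–(c): forbidden (parity, ΔS).
(a)–(d): forbidden (ΔS).
(b)–(c): forbidden (ΔS).
(b)–(d): forbidden (parity, ΔS).
(c)–(d): allowed.
Allowed pairs: 1 of 6.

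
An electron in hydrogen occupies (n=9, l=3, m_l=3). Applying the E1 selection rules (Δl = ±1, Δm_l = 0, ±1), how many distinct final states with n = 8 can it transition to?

E1 requires Δl = ±1, so l_f ∈ {2, 4}; with 0 ≤ l_f ≤ n_f−1 = 7, the allowed l_f values are {2, 4}.
For l_f = 2: m_f ∈ {m_i−1, m_i, m_i+1} ∩ [−2, 2] = {2} → 1 state.
For l_f = 4: m_f ∈ {m_i−1, m_i, m_i+1} ∩ [−4, 4] = {2, 3, 4} → 3 states.
Total: 4.

4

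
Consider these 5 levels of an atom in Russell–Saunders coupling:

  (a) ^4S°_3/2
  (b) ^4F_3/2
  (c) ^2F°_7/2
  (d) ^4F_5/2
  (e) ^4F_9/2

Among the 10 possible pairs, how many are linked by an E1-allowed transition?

(a)–(b): forbidden (ΔL).
(a)–(c): forbidden (parity, ΔS, ΔL, ΔJ).
(a)–(d): forbidden (ΔL).
(a)–(e): forbidden (ΔL, ΔJ).
(b)–(c): forbidden (ΔS, ΔJ).
(b)–(d): forbidden (parity).
(b)–(e): forbidden (parity, ΔJ).
(c)–(d): forbidden (ΔS).
(c)–(e): forbidden (ΔS).
(d)–(e): forbidden (parity, ΔJ).
Allowed pairs: 0 of 10.

0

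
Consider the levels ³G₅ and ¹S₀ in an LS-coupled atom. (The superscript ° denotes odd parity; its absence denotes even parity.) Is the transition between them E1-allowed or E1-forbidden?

forbidden

Reading off the term symbols: S 1→0, L 4→0, J 5→0, parity even→even.
ΔL = 0, ±1 (not L=0↔0): L: 4 → 0, ΔL = -4 — ✗.
Parity must change: even → even — ✗.
ΔJ = 0, ±1 (not J=0↔0): J: 5 → 0, ΔJ = -5 — ✗.
ΔS = 0: S: 1 → 0 — ✗.
Rule(s) violated: parity, ΔS, ΔL, ΔJ.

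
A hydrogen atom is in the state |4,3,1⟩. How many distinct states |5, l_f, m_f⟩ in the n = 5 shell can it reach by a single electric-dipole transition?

6

E1 requires Δl = ±1, so l_f ∈ {2, 4}; with 0 ≤ l_f ≤ n_f−1 = 4, the allowed l_f values are {2, 4}.
For l_f = 2: m_f ∈ {m_i−1, m_i, m_i+1} ∩ [−2, 2] = {0, 1, 2} → 3 states.
For l_f = 4: m_f ∈ {m_i−1, m_i, m_i+1} ∩ [−4, 4] = {0, 1, 2} → 3 states.
Total: 6.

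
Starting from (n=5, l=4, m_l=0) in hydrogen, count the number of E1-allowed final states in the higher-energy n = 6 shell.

E1 requires Δl = ±1, so l_f ∈ {3, 5}; with 0 ≤ l_f ≤ n_f−1 = 5, the allowed l_f values are {3, 5}.
For l_f = 3: m_f ∈ {m_i−1, m_i, m_i+1} ∩ [−3, 3] = {-1, 0, 1} → 3 states.
For l_f = 5: m_f ∈ {m_i−1, m_i, m_i+1} ∩ [−5, 5] = {-1, 0, 1} → 3 states.
Total: 6.

6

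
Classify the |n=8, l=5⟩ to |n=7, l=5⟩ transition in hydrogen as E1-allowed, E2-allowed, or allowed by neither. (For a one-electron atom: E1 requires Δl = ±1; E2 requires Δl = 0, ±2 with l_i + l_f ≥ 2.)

Δl = 5 − 5 = +0; l_i + l_f = 10.
E1 (Δl = ±1): not satisfied.
E2 (Δl = 0,±2, l_i+l_f ≥ 2): satisfied.

E2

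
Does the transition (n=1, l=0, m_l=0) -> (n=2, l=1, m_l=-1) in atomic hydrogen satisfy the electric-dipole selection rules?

Initial l = 0, final l = 1, so Δl = +1. E1 requires Δl = ±1: satisfied.
Δm_l = -1 − (0) = -1. E1 requires Δm_l = 0, ±1: satisfied.
All E1 selection rules are satisfied.

allowed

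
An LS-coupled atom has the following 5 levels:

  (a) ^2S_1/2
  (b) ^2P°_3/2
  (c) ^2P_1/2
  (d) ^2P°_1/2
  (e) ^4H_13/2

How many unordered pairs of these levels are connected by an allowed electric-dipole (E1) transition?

(a)–(b): allowed.
(a)–(c): forbidden (parity).
(a)–(d): allowed.
(a)–(e): forbidden (parity, ΔS, ΔL, ΔJ).
(b)–(c): allowed.
(b)–(d): forbidden (parity).
(b)–(e): forbidden (ΔS, ΔL, ΔJ).
(c)–(d): allowed.
(c)–(e): forbidden (parity, ΔS, ΔL, ΔJ).
(d)–(e): forbidden (ΔS, ΔL, ΔJ).
Allowed pairs: 4 of 10.

4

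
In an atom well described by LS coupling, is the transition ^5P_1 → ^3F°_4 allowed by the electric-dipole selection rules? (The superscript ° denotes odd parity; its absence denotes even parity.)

forbidden

Parity must change: even → odd — passes.
ΔS = 0: S: 2 → 1 — fails.
ΔL = 0, ±1 (not L=0↔0): L: 1 → 3, ΔL = +2 — fails.
ΔJ = 0, ±1 (not J=0↔0): J: 1 → 4, ΔJ = +3 — fails.
Rule(s) violated: ΔS, ΔL, ΔJ.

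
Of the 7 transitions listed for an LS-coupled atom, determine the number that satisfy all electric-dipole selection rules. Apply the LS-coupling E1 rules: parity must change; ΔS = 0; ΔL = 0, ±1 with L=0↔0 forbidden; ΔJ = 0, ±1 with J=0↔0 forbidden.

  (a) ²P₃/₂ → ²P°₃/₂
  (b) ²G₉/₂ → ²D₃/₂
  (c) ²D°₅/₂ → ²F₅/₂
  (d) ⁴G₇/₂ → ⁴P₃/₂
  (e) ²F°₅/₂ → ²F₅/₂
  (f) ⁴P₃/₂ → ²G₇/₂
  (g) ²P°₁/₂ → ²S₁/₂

(a) allowed
(b) forbidden (parity, ΔL, ΔJ fail)
(c) allowed
(d) forbidden (parity, ΔL, ΔJ fail)
(e) allowed
(f) forbidden (parity, ΔS, ΔL, ΔJ fail)
(g) allowed
Total allowed: 4 of 7.

4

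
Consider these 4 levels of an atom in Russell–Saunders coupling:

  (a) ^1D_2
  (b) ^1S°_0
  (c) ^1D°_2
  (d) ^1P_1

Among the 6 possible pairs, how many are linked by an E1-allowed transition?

3

(a)–(b): forbidden (ΔL, ΔJ).
(a)–(c): allowed.
(a)–(d): forbidden (parity).
(b)–(c): forbidden (parity, ΔL, ΔJ).
(b)–(d): allowed.
(c)–(d): allowed.
Allowed pairs: 3 of 6.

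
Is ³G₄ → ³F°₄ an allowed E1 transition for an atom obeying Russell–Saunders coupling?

allowed

Initial level: S=1, L=4, J=4, parity even. Final level: S=1, L=3, J=4, parity odd.
Parity must change: even → odd — satisfied.
ΔS = 0: S: 1 → 1 — satisfied.
ΔL = 0, ±1 (not L=0↔0): L: 4 → 3, ΔL = -1 — satisfied.
ΔJ = 0, ±1 (not J=0↔0): J: 4 → 4, ΔJ = +0 — satisfied.
All four E1 rules are satisfied.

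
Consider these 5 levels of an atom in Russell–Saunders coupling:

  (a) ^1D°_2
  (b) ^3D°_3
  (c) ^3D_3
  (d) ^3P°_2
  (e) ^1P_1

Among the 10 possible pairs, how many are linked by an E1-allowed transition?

3

(a)–(b): forbidden (parity, ΔS).
(a)–(c): forbidden (ΔS).
(a)–(d): forbidden (parity, ΔS).
(a)–(e): allowed.
(b)–(c): allowed.
(b)–(d): forbidden (parity).
(b)–(e): forbidden (ΔS, ΔJ).
(c)–(d): allowed.
(c)–(e): forbidden (parity, ΔS, ΔJ).
(d)–(e): forbidden (ΔS).
Allowed pairs: 3 of 10.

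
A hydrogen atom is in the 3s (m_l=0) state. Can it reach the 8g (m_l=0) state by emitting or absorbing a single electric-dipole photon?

Initial l = 0, final l = 4, so Δl = +4. E1 requires Δl = ±1: ✗.
Δm_l = 0 − (0) = +0. E1 requires Δm_l = 0, ±1: ✓.
The transition is electric-dipole forbidden.

forbidden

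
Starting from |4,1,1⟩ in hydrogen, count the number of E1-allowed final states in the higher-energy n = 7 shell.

4

E1 requires Δl = ±1, so l_f ∈ {0, 2}; with 0 ≤ l_f ≤ n_f−1 = 6, the allowed l_f values are {0, 2}.
For l_f = 0: m_f ∈ {m_i−1, m_i, m_i+1} ∩ [−0, 0] = {0} → 1 state.
For l_f = 2: m_f ∈ {m_i−1, m_i, m_i+1} ∩ [−2, 2] = {0, 1, 2} → 3 states.
Total: 4.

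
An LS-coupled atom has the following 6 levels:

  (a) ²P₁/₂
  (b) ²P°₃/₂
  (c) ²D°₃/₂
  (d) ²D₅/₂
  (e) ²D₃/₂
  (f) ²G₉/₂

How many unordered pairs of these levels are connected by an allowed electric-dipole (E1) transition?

6

(a)–(b): allowed.
(a)–(c): allowed.
(a)–(d): forbidden (parity, ΔJ).
(a)–(e): forbidden (parity).
(a)–(f): forbidden (parity, ΔL, ΔJ).
(b)–(c): forbidden (parity).
(b)–(d): allowed.
(b)–(e): allowed.
(b)–(f): forbidden (ΔL, ΔJ).
(c)–(d): allowed.
(c)–(e): allowed.
(c)–(f): forbidden (ΔL, ΔJ).
(d)–(e): forbidden (parity).
(d)–(f): forbidden (parity, ΔL, ΔJ).
(e)–(f): forbidden (parity, ΔL, ΔJ).
Allowed pairs: 6 of 15.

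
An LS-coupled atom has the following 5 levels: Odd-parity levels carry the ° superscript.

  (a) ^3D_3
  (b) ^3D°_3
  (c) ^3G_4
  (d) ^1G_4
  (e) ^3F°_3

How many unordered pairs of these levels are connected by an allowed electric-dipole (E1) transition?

(a)–(b): allowed.
(a)–(c): forbidden (parity, ΔL).
(a)–(d): forbidden (parity, ΔS, ΔL).
(a)–(e): allowed.
(b)–(c): forbidden (ΔL).
(b)–(d): forbidden (ΔS, ΔL).
(b)–(e): forbidden (parity).
(c)–(d): forbidden (parity, ΔS).
(c)–(e): allowed.
(d)–(e): forbidden (ΔS).
Allowed pairs: 3 of 10.

3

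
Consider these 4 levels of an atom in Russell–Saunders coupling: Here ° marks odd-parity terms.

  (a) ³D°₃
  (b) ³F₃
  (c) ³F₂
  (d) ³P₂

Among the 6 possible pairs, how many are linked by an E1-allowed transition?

3

(a)–(b): allowed.
(a)–(c): allowed.
(a)–(d): allowed.
(b)–(c): forbidden (parity).
(b)–(d): forbidden (parity, ΔL).
(c)–(d): forbidden (parity, ΔL).
Allowed pairs: 3 of 6.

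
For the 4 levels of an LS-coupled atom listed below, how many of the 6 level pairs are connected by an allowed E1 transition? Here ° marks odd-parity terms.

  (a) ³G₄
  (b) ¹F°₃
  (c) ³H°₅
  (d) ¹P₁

(a)–(b): forbidden (ΔS).
(a)–(c): allowed.
(a)–(d): forbidden (parity, ΔS, ΔL, ΔJ).
(b)–(c): forbidden (parity, ΔS, ΔL, ΔJ).
(b)–(d): forbidden (ΔL, ΔJ).
(c)–(d): forbidden (ΔS, ΔL, ΔJ).
Allowed pairs: 1 of 6.

1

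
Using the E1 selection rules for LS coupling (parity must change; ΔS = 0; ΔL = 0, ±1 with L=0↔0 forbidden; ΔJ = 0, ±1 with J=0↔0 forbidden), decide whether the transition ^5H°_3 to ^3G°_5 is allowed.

Reading off the term symbols: S 2→1, L 5→4, J 3→5, parity odd→odd.
ΔS = 0: S: 2 → 1 — ✗.
Parity must change: odd → odd — ✗.
ΔJ = 0, ±1 (not J=0↔0): J: 3 → 5, ΔJ = +2 — ✗.
ΔL = 0, ±1 (not L=0↔0): L: 5 → 4, ΔL = -1 — ✓.
Rule(s) violated: parity, ΔS, ΔJ.

forbidden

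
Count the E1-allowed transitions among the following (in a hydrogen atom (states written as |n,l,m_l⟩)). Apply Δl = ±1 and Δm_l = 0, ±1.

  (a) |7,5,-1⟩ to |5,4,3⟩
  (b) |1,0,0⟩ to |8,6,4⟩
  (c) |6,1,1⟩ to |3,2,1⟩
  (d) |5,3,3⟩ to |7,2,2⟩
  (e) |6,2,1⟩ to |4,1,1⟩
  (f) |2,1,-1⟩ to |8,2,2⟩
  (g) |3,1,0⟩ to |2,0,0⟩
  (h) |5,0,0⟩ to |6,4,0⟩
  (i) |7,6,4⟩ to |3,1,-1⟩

4

(a) forbidden — Δm_l = +4 (E1 requires Δm_l = 0, ±1)
(b) forbidden — Δl = +6 (E1 requires Δl = ±1); Δm_l = +4 (E1 requires Δm_l = 0, ±1)
(c) allowed
(d) allowed
(e) allowed
(f) forbidden — Δm_l = +3 (E1 requires Δm_l = 0, ±1)
(g) allowed
(h) forbidden — Δl = +4 (E1 requires Δl = ±1)
(i) forbidden — Δl = -5 (E1 requires Δl = ±1); Δm_l = -5 (E1 requires Δm_l = 0, ±1)
Total allowed: 4 of 9.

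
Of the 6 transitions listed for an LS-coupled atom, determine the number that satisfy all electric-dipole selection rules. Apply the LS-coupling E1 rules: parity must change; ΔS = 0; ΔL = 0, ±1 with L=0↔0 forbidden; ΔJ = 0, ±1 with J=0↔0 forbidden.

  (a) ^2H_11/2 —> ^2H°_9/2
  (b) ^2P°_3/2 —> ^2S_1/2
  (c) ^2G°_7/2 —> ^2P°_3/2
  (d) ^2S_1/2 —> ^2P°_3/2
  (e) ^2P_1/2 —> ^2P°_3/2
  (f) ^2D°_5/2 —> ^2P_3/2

5

(a) allowed
(b) allowed
(c) forbidden (parity, ΔL, ΔJ fail)
(d) allowed
(e) allowed
(f) allowed
Total allowed: 5 of 6.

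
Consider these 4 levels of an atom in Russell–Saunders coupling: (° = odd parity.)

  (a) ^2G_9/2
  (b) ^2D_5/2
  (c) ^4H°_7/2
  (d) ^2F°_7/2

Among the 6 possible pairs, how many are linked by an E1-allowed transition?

(a)–(b): forbidden (parity, ΔL, ΔJ).
(a)–(c): forbidden (ΔS).
(a)–(d): allowed.
(b)–(c): forbidden (ΔS, ΔL).
(b)–(d): allowed.
(c)–(d): forbidden (parity, ΔS, ΔL).
Allowed pairs: 2 of 6.

2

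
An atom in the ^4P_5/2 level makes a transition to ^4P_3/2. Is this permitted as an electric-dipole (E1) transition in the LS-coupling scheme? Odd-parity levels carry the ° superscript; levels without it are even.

ΔL = 0, ±1 (not L=0↔0): L: 1 → 1, ΔL = +0 — satisfied.
ΔJ = 0, ±1 (not J=0↔0): J: 5/2 → 3/2, ΔJ = -1 — satisfied.
ΔS = 0: S: 3/2 → 3/2 — satisfied.
Parity must change: even → even — violated.
Rule(s) violated: parity.

forbidden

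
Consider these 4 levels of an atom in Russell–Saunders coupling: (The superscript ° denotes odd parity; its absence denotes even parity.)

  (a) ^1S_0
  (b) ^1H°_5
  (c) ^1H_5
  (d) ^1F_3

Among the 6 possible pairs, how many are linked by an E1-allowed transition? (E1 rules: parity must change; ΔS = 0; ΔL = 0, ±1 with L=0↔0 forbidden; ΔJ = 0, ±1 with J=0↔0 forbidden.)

(a)–(b): forbidden (ΔL, ΔJ).
(a)–(c): forbidden (parity, ΔL, ΔJ).
(a)–(d): forbidden (parity, ΔL, ΔJ).
(b)–(c): allowed.
(b)–(d): forbidden (ΔL, ΔJ).
(c)–(d): forbidden (parity, ΔL, ΔJ).
Allowed pairs: 1 of 6.

1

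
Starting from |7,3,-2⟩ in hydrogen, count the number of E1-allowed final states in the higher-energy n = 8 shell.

5

E1 requires Δl = ±1, so l_f ∈ {2, 4}; with 0 ≤ l_f ≤ n_f−1 = 7, the allowed l_f values are {2, 4}.
For l_f = 2: m_f ∈ {m_i−1, m_i, m_i+1} ∩ [−2, 2] = {-2, -1} → 2 states.
For l_f = 4: m_f ∈ {m_i−1, m_i, m_i+1} ∩ [−4, 4] = {-3, -2, -1} → 3 states.
Total: 5.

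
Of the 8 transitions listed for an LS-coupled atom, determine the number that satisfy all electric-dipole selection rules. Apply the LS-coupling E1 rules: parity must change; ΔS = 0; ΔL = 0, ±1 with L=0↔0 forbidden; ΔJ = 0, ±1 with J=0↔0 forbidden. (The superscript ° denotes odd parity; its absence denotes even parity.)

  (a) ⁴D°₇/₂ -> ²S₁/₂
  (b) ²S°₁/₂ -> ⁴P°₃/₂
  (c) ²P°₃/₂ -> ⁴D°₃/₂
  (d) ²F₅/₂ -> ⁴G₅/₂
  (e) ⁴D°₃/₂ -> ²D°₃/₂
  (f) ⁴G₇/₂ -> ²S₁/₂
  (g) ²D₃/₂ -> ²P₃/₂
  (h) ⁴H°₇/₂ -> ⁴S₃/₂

0

(a) forbidden (ΔS, ΔL, ΔJ fail)
(b) forbidden (parity, ΔS fail)
(c) forbidden (parity, ΔS fail)
(d) forbidden (parity, ΔS fail)
(e) forbidden (parity, ΔS fail)
(f) forbidden (parity, ΔS, ΔL, ΔJ fail)
(g) forbidden (parity fails)
(h) forbidden (ΔL, ΔJ fail)
Total allowed: 0 of 8.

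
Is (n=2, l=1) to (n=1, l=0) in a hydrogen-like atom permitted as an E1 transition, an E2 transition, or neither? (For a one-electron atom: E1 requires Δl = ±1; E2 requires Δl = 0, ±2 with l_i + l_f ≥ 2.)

Δl = 0 − 1 = -1; l_i + l_f = 1.
E1 (Δl = ±1): satisfied.
E2 (Δl = 0,±2, l_i+l_f ≥ 2): not satisfied.

E1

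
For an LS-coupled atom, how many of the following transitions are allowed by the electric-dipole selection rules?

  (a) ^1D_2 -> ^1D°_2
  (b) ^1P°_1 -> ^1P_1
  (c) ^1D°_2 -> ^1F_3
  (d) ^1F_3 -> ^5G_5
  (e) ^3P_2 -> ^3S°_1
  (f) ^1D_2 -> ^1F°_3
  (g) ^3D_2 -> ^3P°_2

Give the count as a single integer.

(a) allowed
(b) allowed
(c) allowed
(d) forbidden (parity, ΔS, ΔJ fail)
(e) allowed
(f) allowed
(g) allowed
Total allowed: 6 of 7.

6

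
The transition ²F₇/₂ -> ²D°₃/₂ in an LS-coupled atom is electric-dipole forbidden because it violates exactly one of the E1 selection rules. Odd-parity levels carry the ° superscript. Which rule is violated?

the ΔJ = 0, ±1 rule

Initial level: S=1/2, L=3, J=7/2, parity even. Final level: S=1/2, L=2, J=3/2, parity odd.
ΔL = 0, ±1 (not L=0↔0): L: 3 → 2, ΔL = -1 — satisfied.
Parity must change: even → odd — satisfied.
ΔJ = 0, ±1 (not J=0↔0): J: 7/2 → 3/2, ΔJ = -2 — violated.
ΔS = 0: S: 1/2 → 1/2 — satisfied.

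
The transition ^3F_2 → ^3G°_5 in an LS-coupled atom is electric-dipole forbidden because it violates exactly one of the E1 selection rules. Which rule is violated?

ΔS = 0: S: 1 → 1 — ✓.
ΔJ = 0, ±1 (not J=0↔0): J: 2 → 5, ΔJ = +3 — ✗.
Parity must change: even → odd — ✓.
ΔL = 0, ±1 (not L=0↔0): L: 3 → 4, ΔL = +1 — ✓.

the ΔJ = 0, ±1 rule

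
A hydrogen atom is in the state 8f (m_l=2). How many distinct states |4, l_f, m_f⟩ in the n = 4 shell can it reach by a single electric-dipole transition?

2

E1 requires Δl = ±1, so l_f ∈ {2, 4}; with 0 ≤ l_f ≤ n_f−1 = 3, the allowed l_f values are {2}.
For l_f = 2: m_f ∈ {m_i−1, m_i, m_i+1} ∩ [−2, 2] = {1, 2} → 2 states.
Total: 2.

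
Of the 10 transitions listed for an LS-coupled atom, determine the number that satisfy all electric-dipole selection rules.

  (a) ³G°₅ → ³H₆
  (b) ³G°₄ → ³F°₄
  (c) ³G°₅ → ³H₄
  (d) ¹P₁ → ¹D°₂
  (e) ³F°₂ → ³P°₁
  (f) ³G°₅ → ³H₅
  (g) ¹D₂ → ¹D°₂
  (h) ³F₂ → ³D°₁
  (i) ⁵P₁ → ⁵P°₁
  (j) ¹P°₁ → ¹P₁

8

(a) allowed
(b) forbidden (parity fails)
(c) allowed
(d) allowed
(e) forbidden (parity, ΔL fail)
(f) allowed
(g) allowed
(h) allowed
(i) allowed
(j) allowed
Total allowed: 8 of 10.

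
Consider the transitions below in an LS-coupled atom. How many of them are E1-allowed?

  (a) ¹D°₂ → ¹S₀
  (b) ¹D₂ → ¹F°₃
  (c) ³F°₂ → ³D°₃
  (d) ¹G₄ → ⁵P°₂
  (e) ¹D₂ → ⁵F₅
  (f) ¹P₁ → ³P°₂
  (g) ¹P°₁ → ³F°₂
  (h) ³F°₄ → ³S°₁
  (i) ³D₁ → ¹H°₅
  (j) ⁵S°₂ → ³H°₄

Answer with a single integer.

1

(a) forbidden (ΔL, ΔJ fail)
(b) allowed
(c) forbidden (parity fails)
(d) forbidden (ΔS, ΔL, ΔJ fail)
(e) forbidden (parity, ΔS, ΔJ fail)
(f) forbidden (ΔS fails)
(g) forbidden (parity, ΔS, ΔL fail)
(h) forbidden (parity, ΔL, ΔJ fail)
(i) forbidden (ΔS, ΔL, ΔJ fail)
(j) forbidden (parity, ΔS, ΔL, ΔJ fail)
Total allowed: 1 of 10.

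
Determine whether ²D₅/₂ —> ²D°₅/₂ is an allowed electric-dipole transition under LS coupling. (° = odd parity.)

Parity must change: even → odd — passes.
ΔJ = 0, ±1 (not J=0↔0): J: 5/2 → 5/2, ΔJ = +0 — passes.
ΔL = 0, ±1 (not L=0↔0): L: 2 → 2, ΔL = +0 — passes.
ΔS = 0: S: 1/2 → 1/2 — passes.
All four E1 rules are satisfied.

allowed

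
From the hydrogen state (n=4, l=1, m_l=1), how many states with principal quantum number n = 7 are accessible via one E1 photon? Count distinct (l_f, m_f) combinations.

E1 requires Δl = ±1, so l_f ∈ {0, 2}; with 0 ≤ l_f ≤ n_f−1 = 6, the allowed l_f values are {0, 2}.
For l_f = 0: m_f ∈ {m_i−1, m_i, m_i+1} ∩ [−0, 0] = {0} → 1 state.
For l_f = 2: m_f ∈ {m_i−1, m_i, m_i+1} ∩ [−2, 2] = {0, 1, 2} → 3 states.
Total: 4.

4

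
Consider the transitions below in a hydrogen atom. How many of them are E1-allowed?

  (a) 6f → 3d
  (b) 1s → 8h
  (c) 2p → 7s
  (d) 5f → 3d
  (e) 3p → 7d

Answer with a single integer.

4

(a) allowed
(b) forbidden — Δl = +5 (E1 requires Δl = ±1)
(c) allowed
(d) allowed
(e) allowed
Total allowed: 4 of 5.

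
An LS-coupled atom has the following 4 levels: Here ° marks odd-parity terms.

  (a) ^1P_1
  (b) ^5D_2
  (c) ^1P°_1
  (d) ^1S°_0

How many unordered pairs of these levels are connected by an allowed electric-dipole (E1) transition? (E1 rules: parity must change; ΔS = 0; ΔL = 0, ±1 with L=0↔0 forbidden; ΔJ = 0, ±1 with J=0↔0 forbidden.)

2

(a)–(b): forbidden (parity, ΔS).
(a)–(c): allowed.
(a)–(d): allowed.
(b)–(c): forbidden (ΔS).
(b)–(d): forbidden (ΔS, ΔL, ΔJ).
(c)–(d): forbidden (parity).
Allowed pairs: 2 of 6.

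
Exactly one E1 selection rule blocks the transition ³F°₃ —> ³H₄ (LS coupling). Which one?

Parity must change: odd → even — satisfied.
ΔS = 0: S: 1 → 1 — satisfied.
ΔL = 0, ±1 (not L=0↔0): L: 3 → 5, ΔL = +2 — violated.
ΔJ = 0, ±1 (not J=0↔0): J: 3 → 4, ΔJ = +1 — satisfied.

the ΔL = 0, ±1 rule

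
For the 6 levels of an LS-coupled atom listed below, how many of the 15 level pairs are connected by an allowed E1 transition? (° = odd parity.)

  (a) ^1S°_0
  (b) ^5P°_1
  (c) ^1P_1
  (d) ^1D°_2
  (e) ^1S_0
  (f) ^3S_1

(a)–(b): forbidden (parity, ΔS).
(a)–(c): allowed.
(a)–(d): forbidden (parity, ΔL, ΔJ).
(a)–(e): forbidden (ΔL, ΔJ).
(a)–(f): forbidden (ΔS, ΔL).
(b)–(c): forbidden (ΔS).
(b)–(d): forbidden (parity, ΔS).
(b)–(e): forbidden (ΔS).
(b)–(f): forbidden (ΔS).
(c)–(d): allowed.
(c)–(e): forbidden (parity).
(c)–(f): forbidden (parity, ΔS).
(d)–(e): forbidden (ΔL, ΔJ).
(d)–(f): forbidden (ΔS, ΔL).
(e)–(f): forbidden (parity, ΔS, ΔL).
Allowed pairs: 2 of 15.

2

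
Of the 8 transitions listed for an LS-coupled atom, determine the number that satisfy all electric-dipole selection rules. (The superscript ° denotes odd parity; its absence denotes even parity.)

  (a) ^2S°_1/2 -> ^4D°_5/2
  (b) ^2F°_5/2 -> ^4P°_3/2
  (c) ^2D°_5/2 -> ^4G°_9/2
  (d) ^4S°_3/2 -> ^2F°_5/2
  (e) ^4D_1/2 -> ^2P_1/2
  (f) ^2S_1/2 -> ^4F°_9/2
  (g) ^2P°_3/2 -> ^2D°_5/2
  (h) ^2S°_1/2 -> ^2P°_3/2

0

(a) forbidden (parity, ΔS, ΔL, ΔJ fail)
(b) forbidden (parity, ΔS, ΔL fail)
(c) forbidden (parity, ΔS, ΔL, ΔJ fail)
(d) forbidden (parity, ΔS, ΔL fail)
(e) forbidden (parity, ΔS fail)
(f) forbidden (ΔS, ΔL, ΔJ fail)
(g) forbidden (parity fails)
(h) forbidden (parity fails)
Total allowed: 0 of 8.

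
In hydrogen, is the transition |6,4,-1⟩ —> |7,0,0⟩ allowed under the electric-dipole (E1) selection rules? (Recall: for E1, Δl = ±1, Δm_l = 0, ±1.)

Δl = 0 − 4 = -4; the E1 rule Δl = ±1 is violated.
Δm_l = 0 − (-1) = +1. E1 requires Δm_l = 0, ±1: satisfied.
The transition is electric-dipole forbidden.

forbidden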